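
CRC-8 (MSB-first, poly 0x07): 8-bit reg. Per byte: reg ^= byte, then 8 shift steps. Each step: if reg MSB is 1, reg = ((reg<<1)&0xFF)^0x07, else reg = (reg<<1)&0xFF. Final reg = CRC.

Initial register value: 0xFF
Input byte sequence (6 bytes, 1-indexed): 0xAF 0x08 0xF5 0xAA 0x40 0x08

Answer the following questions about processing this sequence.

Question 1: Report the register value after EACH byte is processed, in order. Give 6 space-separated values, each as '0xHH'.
0xB7 0x34 0x49 0xA7 0xBB 0x10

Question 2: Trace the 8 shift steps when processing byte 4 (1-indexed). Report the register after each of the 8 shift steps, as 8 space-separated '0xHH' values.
Answer: 0xC1 0x85 0x0D 0x1A 0x34 0x68 0xD0 0xA7

Derivation:
After byte 1 (0xAF): reg=0xB7
After byte 2 (0x08): reg=0x34
After byte 3 (0xF5): reg=0x49
Register before byte 4: 0x49
After XOR with byte 0xAA: 0xE3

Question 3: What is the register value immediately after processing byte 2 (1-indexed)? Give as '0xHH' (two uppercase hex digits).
After byte 1 (0xAF): reg=0xB7
After byte 2 (0x08): reg=0x34

Answer: 0x34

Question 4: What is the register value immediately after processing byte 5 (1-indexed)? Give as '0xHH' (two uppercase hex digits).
After byte 1 (0xAF): reg=0xB7
After byte 2 (0x08): reg=0x34
After byte 3 (0xF5): reg=0x49
After byte 4 (0xAA): reg=0xA7
After byte 5 (0x40): reg=0xBB

Answer: 0xBB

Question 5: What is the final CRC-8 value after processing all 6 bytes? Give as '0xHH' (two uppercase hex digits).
Answer: 0x10

Derivation:
After byte 1 (0xAF): reg=0xB7
After byte 2 (0x08): reg=0x34
After byte 3 (0xF5): reg=0x49
After byte 4 (0xAA): reg=0xA7
After byte 5 (0x40): reg=0xBB
After byte 6 (0x08): reg=0x10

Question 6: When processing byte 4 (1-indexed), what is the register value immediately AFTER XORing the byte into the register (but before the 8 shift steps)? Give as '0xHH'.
Register before byte 4: 0x49
Byte 4: 0xAA
0x49 XOR 0xAA = 0xE3

Answer: 0xE3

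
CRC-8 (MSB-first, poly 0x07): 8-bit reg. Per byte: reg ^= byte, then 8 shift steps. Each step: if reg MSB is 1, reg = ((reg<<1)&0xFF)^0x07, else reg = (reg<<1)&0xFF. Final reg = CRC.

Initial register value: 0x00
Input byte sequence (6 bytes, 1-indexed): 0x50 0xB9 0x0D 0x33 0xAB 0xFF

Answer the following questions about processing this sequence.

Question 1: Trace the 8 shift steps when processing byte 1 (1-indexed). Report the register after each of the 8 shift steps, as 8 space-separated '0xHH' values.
Register before byte 1: 0x00
After XOR with byte 0x50: 0x50

Answer: 0xA0 0x47 0x8E 0x1B 0x36 0x6C 0xD8 0xB7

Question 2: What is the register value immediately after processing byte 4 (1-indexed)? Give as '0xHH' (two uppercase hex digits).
After byte 1 (0x50): reg=0xB7
After byte 2 (0xB9): reg=0x2A
After byte 3 (0x0D): reg=0xF5
After byte 4 (0x33): reg=0x5C

Answer: 0x5C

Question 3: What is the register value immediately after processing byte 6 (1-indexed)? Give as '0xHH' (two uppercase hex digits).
Answer: 0x8C

Derivation:
After byte 1 (0x50): reg=0xB7
After byte 2 (0xB9): reg=0x2A
After byte 3 (0x0D): reg=0xF5
After byte 4 (0x33): reg=0x5C
After byte 5 (0xAB): reg=0xCB
After byte 6 (0xFF): reg=0x8C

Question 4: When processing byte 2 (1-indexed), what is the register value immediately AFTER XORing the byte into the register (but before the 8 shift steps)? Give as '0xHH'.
Answer: 0x0E

Derivation:
Register before byte 2: 0xB7
Byte 2: 0xB9
0xB7 XOR 0xB9 = 0x0E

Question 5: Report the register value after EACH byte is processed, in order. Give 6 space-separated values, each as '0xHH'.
0xB7 0x2A 0xF5 0x5C 0xCB 0x8C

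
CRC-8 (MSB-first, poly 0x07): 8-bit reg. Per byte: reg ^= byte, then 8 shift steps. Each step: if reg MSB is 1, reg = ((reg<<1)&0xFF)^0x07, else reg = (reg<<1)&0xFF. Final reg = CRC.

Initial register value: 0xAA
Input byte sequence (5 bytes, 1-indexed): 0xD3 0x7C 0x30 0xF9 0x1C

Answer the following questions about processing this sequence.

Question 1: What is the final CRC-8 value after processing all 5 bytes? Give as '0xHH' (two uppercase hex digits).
After byte 1 (0xD3): reg=0x68
After byte 2 (0x7C): reg=0x6C
After byte 3 (0x30): reg=0x93
After byte 4 (0xF9): reg=0x11
After byte 5 (0x1C): reg=0x23

Answer: 0x23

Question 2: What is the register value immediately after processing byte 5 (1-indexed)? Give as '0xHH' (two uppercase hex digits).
Answer: 0x23

Derivation:
After byte 1 (0xD3): reg=0x68
After byte 2 (0x7C): reg=0x6C
After byte 3 (0x30): reg=0x93
After byte 4 (0xF9): reg=0x11
After byte 5 (0x1C): reg=0x23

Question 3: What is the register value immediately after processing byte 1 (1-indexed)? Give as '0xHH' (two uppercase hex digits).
After byte 1 (0xD3): reg=0x68

Answer: 0x68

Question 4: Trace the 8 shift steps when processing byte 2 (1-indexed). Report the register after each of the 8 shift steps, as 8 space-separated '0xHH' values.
Answer: 0x28 0x50 0xA0 0x47 0x8E 0x1B 0x36 0x6C

Derivation:
After byte 1 (0xD3): reg=0x68
Register before byte 2: 0x68
After XOR with byte 0x7C: 0x14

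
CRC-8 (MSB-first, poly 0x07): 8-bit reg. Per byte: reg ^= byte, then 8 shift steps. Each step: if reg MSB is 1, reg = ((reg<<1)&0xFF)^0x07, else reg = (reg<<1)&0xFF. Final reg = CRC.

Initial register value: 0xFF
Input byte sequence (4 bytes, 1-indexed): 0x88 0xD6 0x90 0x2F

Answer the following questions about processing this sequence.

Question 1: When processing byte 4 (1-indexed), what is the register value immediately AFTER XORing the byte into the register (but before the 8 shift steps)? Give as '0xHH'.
Answer: 0x63

Derivation:
Register before byte 4: 0x4C
Byte 4: 0x2F
0x4C XOR 0x2F = 0x63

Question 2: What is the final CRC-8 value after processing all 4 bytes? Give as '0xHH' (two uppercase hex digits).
Answer: 0x2E

Derivation:
After byte 1 (0x88): reg=0x42
After byte 2 (0xD6): reg=0xE5
After byte 3 (0x90): reg=0x4C
After byte 4 (0x2F): reg=0x2E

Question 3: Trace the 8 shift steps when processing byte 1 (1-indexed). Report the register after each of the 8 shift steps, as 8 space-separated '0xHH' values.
Register before byte 1: 0xFF
After XOR with byte 0x88: 0x77

Answer: 0xEE 0xDB 0xB1 0x65 0xCA 0x93 0x21 0x42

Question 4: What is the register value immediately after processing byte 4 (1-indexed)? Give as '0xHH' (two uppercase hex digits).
After byte 1 (0x88): reg=0x42
After byte 2 (0xD6): reg=0xE5
After byte 3 (0x90): reg=0x4C
After byte 4 (0x2F): reg=0x2E

Answer: 0x2E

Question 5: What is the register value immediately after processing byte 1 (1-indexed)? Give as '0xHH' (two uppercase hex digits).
After byte 1 (0x88): reg=0x42

Answer: 0x42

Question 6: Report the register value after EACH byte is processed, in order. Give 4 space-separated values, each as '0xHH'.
0x42 0xE5 0x4C 0x2E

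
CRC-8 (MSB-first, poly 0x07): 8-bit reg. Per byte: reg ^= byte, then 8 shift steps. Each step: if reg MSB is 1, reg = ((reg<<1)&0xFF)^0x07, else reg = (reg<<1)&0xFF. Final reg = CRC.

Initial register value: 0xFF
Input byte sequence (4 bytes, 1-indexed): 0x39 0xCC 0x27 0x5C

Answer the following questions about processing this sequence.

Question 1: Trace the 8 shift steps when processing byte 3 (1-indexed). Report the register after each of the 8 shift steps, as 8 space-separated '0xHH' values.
Answer: 0xBB 0x71 0xE2 0xC3 0x81 0x05 0x0A 0x14

Derivation:
After byte 1 (0x39): reg=0x5C
After byte 2 (0xCC): reg=0xF9
Register before byte 3: 0xF9
After XOR with byte 0x27: 0xDE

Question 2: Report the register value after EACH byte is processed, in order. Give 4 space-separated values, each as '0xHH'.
0x5C 0xF9 0x14 0xFF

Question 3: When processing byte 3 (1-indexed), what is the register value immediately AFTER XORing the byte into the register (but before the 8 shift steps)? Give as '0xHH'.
Register before byte 3: 0xF9
Byte 3: 0x27
0xF9 XOR 0x27 = 0xDE

Answer: 0xDE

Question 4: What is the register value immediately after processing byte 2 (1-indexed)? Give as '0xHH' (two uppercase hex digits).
Answer: 0xF9

Derivation:
After byte 1 (0x39): reg=0x5C
After byte 2 (0xCC): reg=0xF9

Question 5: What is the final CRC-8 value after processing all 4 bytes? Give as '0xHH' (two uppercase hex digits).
After byte 1 (0x39): reg=0x5C
After byte 2 (0xCC): reg=0xF9
After byte 3 (0x27): reg=0x14
After byte 4 (0x5C): reg=0xFF

Answer: 0xFF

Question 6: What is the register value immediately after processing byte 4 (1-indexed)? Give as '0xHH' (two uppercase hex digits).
After byte 1 (0x39): reg=0x5C
After byte 2 (0xCC): reg=0xF9
After byte 3 (0x27): reg=0x14
After byte 4 (0x5C): reg=0xFF

Answer: 0xFF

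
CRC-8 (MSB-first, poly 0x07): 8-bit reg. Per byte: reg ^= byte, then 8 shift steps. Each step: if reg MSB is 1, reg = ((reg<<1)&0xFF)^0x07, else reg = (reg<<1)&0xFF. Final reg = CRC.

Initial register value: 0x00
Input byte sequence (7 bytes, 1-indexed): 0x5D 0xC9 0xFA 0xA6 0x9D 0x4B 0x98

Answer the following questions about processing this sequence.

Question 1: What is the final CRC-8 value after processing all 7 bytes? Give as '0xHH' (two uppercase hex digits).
After byte 1 (0x5D): reg=0x94
After byte 2 (0xC9): reg=0x94
After byte 3 (0xFA): reg=0x0D
After byte 4 (0xA6): reg=0x58
After byte 5 (0x9D): reg=0x55
After byte 6 (0x4B): reg=0x5A
After byte 7 (0x98): reg=0x40

Answer: 0x40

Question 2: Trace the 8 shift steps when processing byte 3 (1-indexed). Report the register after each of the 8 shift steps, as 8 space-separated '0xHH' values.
Answer: 0xDC 0xBF 0x79 0xF2 0xE3 0xC1 0x85 0x0D

Derivation:
After byte 1 (0x5D): reg=0x94
After byte 2 (0xC9): reg=0x94
Register before byte 3: 0x94
After XOR with byte 0xFA: 0x6E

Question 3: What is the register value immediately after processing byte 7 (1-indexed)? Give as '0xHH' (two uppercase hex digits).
Answer: 0x40

Derivation:
After byte 1 (0x5D): reg=0x94
After byte 2 (0xC9): reg=0x94
After byte 3 (0xFA): reg=0x0D
After byte 4 (0xA6): reg=0x58
After byte 5 (0x9D): reg=0x55
After byte 6 (0x4B): reg=0x5A
After byte 7 (0x98): reg=0x40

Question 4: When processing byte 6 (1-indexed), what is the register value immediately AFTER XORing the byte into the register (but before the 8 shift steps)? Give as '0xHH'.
Answer: 0x1E

Derivation:
Register before byte 6: 0x55
Byte 6: 0x4B
0x55 XOR 0x4B = 0x1E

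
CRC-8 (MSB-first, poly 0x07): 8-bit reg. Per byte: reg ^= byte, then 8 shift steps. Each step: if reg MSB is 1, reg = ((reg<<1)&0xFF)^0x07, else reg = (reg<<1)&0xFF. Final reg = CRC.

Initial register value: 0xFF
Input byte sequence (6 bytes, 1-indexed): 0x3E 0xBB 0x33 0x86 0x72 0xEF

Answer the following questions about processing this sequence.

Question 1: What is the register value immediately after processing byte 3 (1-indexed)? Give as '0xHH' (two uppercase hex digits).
Answer: 0xA7

Derivation:
After byte 1 (0x3E): reg=0x49
After byte 2 (0xBB): reg=0xD0
After byte 3 (0x33): reg=0xA7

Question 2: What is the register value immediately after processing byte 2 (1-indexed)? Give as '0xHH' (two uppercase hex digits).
Answer: 0xD0

Derivation:
After byte 1 (0x3E): reg=0x49
After byte 2 (0xBB): reg=0xD0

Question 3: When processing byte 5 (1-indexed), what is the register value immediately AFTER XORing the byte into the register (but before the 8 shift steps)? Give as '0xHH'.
Answer: 0x95

Derivation:
Register before byte 5: 0xE7
Byte 5: 0x72
0xE7 XOR 0x72 = 0x95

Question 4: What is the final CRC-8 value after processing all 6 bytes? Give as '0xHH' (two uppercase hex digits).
After byte 1 (0x3E): reg=0x49
After byte 2 (0xBB): reg=0xD0
After byte 3 (0x33): reg=0xA7
After byte 4 (0x86): reg=0xE7
After byte 5 (0x72): reg=0xE2
After byte 6 (0xEF): reg=0x23

Answer: 0x23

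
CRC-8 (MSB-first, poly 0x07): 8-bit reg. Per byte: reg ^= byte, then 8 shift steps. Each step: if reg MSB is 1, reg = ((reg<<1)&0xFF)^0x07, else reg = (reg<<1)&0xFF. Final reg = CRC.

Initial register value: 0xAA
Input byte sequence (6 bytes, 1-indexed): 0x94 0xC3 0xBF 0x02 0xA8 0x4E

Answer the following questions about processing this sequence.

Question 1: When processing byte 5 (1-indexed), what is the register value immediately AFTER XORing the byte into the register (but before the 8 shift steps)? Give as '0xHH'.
Answer: 0x77

Derivation:
Register before byte 5: 0xDF
Byte 5: 0xA8
0xDF XOR 0xA8 = 0x77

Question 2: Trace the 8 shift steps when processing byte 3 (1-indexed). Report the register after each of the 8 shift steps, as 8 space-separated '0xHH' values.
After byte 1 (0x94): reg=0xBA
After byte 2 (0xC3): reg=0x68
Register before byte 3: 0x68
After XOR with byte 0xBF: 0xD7

Answer: 0xA9 0x55 0xAA 0x53 0xA6 0x4B 0x96 0x2B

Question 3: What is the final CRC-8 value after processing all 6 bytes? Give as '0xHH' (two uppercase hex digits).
Answer: 0x24

Derivation:
After byte 1 (0x94): reg=0xBA
After byte 2 (0xC3): reg=0x68
After byte 3 (0xBF): reg=0x2B
After byte 4 (0x02): reg=0xDF
After byte 5 (0xA8): reg=0x42
After byte 6 (0x4E): reg=0x24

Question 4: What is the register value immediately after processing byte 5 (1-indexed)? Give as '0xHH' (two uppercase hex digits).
Answer: 0x42

Derivation:
After byte 1 (0x94): reg=0xBA
After byte 2 (0xC3): reg=0x68
After byte 3 (0xBF): reg=0x2B
After byte 4 (0x02): reg=0xDF
After byte 5 (0xA8): reg=0x42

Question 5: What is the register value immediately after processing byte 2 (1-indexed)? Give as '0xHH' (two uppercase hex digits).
After byte 1 (0x94): reg=0xBA
After byte 2 (0xC3): reg=0x68

Answer: 0x68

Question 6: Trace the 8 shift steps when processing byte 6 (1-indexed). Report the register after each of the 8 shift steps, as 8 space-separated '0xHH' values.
Answer: 0x18 0x30 0x60 0xC0 0x87 0x09 0x12 0x24

Derivation:
After byte 1 (0x94): reg=0xBA
After byte 2 (0xC3): reg=0x68
After byte 3 (0xBF): reg=0x2B
After byte 4 (0x02): reg=0xDF
After byte 5 (0xA8): reg=0x42
Register before byte 6: 0x42
After XOR with byte 0x4E: 0x0C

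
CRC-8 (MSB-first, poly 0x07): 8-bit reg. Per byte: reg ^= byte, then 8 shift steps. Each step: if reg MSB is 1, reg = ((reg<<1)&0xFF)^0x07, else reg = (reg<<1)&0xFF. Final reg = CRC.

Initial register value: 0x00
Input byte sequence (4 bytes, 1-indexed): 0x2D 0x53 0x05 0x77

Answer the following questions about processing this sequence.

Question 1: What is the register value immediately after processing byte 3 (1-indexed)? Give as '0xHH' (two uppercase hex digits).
Answer: 0xFA

Derivation:
After byte 1 (0x2D): reg=0xC3
After byte 2 (0x53): reg=0xF9
After byte 3 (0x05): reg=0xFA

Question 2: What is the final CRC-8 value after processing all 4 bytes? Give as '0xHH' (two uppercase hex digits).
Answer: 0xAA

Derivation:
After byte 1 (0x2D): reg=0xC3
After byte 2 (0x53): reg=0xF9
After byte 3 (0x05): reg=0xFA
After byte 4 (0x77): reg=0xAA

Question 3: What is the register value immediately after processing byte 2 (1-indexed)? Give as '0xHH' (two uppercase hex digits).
After byte 1 (0x2D): reg=0xC3
After byte 2 (0x53): reg=0xF9

Answer: 0xF9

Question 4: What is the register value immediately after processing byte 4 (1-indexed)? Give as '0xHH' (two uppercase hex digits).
Answer: 0xAA

Derivation:
After byte 1 (0x2D): reg=0xC3
After byte 2 (0x53): reg=0xF9
After byte 3 (0x05): reg=0xFA
After byte 4 (0x77): reg=0xAA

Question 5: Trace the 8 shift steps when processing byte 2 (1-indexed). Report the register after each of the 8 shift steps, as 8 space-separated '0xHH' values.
Answer: 0x27 0x4E 0x9C 0x3F 0x7E 0xFC 0xFF 0xF9

Derivation:
After byte 1 (0x2D): reg=0xC3
Register before byte 2: 0xC3
After XOR with byte 0x53: 0x90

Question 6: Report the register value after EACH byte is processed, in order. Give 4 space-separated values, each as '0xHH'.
0xC3 0xF9 0xFA 0xAA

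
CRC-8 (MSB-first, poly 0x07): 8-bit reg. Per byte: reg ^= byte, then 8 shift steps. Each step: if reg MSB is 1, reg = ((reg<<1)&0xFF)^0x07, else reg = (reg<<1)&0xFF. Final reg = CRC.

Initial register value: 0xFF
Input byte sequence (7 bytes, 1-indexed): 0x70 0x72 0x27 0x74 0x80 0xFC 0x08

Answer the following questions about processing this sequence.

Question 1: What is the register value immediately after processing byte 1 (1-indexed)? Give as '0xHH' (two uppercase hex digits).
Answer: 0xA4

Derivation:
After byte 1 (0x70): reg=0xA4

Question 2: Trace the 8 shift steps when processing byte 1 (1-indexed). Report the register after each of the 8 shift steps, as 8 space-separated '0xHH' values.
Register before byte 1: 0xFF
After XOR with byte 0x70: 0x8F

Answer: 0x19 0x32 0x64 0xC8 0x97 0x29 0x52 0xA4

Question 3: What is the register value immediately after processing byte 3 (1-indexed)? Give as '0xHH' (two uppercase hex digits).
After byte 1 (0x70): reg=0xA4
After byte 2 (0x72): reg=0x2C
After byte 3 (0x27): reg=0x31

Answer: 0x31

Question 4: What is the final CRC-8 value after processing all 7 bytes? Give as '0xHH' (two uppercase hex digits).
Answer: 0x0E

Derivation:
After byte 1 (0x70): reg=0xA4
After byte 2 (0x72): reg=0x2C
After byte 3 (0x27): reg=0x31
After byte 4 (0x74): reg=0xDC
After byte 5 (0x80): reg=0x93
After byte 6 (0xFC): reg=0x0A
After byte 7 (0x08): reg=0x0E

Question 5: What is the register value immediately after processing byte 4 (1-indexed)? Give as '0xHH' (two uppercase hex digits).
Answer: 0xDC

Derivation:
After byte 1 (0x70): reg=0xA4
After byte 2 (0x72): reg=0x2C
After byte 3 (0x27): reg=0x31
After byte 4 (0x74): reg=0xDC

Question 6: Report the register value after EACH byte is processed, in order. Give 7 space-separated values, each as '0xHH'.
0xA4 0x2C 0x31 0xDC 0x93 0x0A 0x0E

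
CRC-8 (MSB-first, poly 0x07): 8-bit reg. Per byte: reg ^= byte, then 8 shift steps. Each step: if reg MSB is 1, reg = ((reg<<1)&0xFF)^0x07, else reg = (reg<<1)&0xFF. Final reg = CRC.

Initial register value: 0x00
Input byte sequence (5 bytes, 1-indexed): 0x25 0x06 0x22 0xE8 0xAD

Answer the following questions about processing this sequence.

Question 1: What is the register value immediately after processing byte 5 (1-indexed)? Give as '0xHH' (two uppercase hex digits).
After byte 1 (0x25): reg=0xFB
After byte 2 (0x06): reg=0xFD
After byte 3 (0x22): reg=0x13
After byte 4 (0xE8): reg=0xEF
After byte 5 (0xAD): reg=0xC9

Answer: 0xC9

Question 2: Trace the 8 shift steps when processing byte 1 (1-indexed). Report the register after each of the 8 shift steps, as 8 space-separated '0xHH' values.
Answer: 0x4A 0x94 0x2F 0x5E 0xBC 0x7F 0xFE 0xFB

Derivation:
Register before byte 1: 0x00
After XOR with byte 0x25: 0x25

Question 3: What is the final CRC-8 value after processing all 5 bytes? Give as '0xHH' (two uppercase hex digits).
After byte 1 (0x25): reg=0xFB
After byte 2 (0x06): reg=0xFD
After byte 3 (0x22): reg=0x13
After byte 4 (0xE8): reg=0xEF
After byte 5 (0xAD): reg=0xC9

Answer: 0xC9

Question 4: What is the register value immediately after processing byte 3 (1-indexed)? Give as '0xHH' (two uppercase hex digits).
After byte 1 (0x25): reg=0xFB
After byte 2 (0x06): reg=0xFD
After byte 3 (0x22): reg=0x13

Answer: 0x13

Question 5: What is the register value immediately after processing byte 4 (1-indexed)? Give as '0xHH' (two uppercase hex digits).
Answer: 0xEF

Derivation:
After byte 1 (0x25): reg=0xFB
After byte 2 (0x06): reg=0xFD
After byte 3 (0x22): reg=0x13
After byte 4 (0xE8): reg=0xEF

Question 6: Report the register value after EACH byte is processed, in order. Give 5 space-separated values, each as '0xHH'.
0xFB 0xFD 0x13 0xEF 0xC9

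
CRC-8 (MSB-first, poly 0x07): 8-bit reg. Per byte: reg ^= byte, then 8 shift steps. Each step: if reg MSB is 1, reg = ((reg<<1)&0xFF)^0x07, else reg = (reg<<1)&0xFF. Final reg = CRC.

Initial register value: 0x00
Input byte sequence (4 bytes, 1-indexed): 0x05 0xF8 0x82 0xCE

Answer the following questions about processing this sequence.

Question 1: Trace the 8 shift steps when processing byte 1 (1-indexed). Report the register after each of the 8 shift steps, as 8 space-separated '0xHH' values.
Register before byte 1: 0x00
After XOR with byte 0x05: 0x05

Answer: 0x0A 0x14 0x28 0x50 0xA0 0x47 0x8E 0x1B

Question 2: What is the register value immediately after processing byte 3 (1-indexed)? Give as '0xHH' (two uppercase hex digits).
After byte 1 (0x05): reg=0x1B
After byte 2 (0xF8): reg=0xA7
After byte 3 (0x82): reg=0xFB

Answer: 0xFB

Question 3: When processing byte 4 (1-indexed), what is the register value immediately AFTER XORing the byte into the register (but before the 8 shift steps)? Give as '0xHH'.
Answer: 0x35

Derivation:
Register before byte 4: 0xFB
Byte 4: 0xCE
0xFB XOR 0xCE = 0x35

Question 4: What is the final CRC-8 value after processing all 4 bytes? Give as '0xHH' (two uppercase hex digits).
After byte 1 (0x05): reg=0x1B
After byte 2 (0xF8): reg=0xA7
After byte 3 (0x82): reg=0xFB
After byte 4 (0xCE): reg=0x8B

Answer: 0x8B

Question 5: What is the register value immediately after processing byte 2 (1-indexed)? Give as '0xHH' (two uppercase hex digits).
After byte 1 (0x05): reg=0x1B
After byte 2 (0xF8): reg=0xA7

Answer: 0xA7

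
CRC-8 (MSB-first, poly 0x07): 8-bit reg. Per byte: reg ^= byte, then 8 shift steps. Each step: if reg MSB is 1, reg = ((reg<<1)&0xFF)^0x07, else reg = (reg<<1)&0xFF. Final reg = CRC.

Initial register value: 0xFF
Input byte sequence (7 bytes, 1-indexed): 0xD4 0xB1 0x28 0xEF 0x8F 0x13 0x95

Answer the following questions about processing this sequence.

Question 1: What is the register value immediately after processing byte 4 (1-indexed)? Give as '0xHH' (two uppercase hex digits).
After byte 1 (0xD4): reg=0xD1
After byte 2 (0xB1): reg=0x27
After byte 3 (0x28): reg=0x2D
After byte 4 (0xEF): reg=0x40

Answer: 0x40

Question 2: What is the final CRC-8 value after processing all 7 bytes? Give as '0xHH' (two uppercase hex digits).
After byte 1 (0xD4): reg=0xD1
After byte 2 (0xB1): reg=0x27
After byte 3 (0x28): reg=0x2D
After byte 4 (0xEF): reg=0x40
After byte 5 (0x8F): reg=0x63
After byte 6 (0x13): reg=0x57
After byte 7 (0x95): reg=0x40

Answer: 0x40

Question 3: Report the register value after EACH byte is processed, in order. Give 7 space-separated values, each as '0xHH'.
0xD1 0x27 0x2D 0x40 0x63 0x57 0x40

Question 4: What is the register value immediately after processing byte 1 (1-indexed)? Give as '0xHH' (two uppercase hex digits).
Answer: 0xD1

Derivation:
After byte 1 (0xD4): reg=0xD1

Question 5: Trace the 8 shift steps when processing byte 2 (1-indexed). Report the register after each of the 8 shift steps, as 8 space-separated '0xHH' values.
After byte 1 (0xD4): reg=0xD1
Register before byte 2: 0xD1
After XOR with byte 0xB1: 0x60

Answer: 0xC0 0x87 0x09 0x12 0x24 0x48 0x90 0x27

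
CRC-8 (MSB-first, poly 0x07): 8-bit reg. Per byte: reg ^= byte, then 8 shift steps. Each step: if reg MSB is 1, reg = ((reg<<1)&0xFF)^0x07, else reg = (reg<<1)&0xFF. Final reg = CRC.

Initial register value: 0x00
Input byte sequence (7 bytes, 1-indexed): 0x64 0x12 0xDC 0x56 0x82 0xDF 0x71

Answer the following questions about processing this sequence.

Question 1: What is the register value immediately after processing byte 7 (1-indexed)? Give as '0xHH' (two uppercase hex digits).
Answer: 0xDA

Derivation:
After byte 1 (0x64): reg=0x3B
After byte 2 (0x12): reg=0xDF
After byte 3 (0xDC): reg=0x09
After byte 4 (0x56): reg=0x9A
After byte 5 (0x82): reg=0x48
After byte 6 (0xDF): reg=0xEC
After byte 7 (0x71): reg=0xDA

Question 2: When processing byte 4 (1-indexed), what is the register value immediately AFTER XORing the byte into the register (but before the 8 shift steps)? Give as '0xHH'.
Answer: 0x5F

Derivation:
Register before byte 4: 0x09
Byte 4: 0x56
0x09 XOR 0x56 = 0x5F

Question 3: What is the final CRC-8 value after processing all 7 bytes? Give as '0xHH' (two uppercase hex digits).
After byte 1 (0x64): reg=0x3B
After byte 2 (0x12): reg=0xDF
After byte 3 (0xDC): reg=0x09
After byte 4 (0x56): reg=0x9A
After byte 5 (0x82): reg=0x48
After byte 6 (0xDF): reg=0xEC
After byte 7 (0x71): reg=0xDA

Answer: 0xDA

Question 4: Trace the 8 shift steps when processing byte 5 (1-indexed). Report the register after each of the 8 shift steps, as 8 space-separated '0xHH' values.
After byte 1 (0x64): reg=0x3B
After byte 2 (0x12): reg=0xDF
After byte 3 (0xDC): reg=0x09
After byte 4 (0x56): reg=0x9A
Register before byte 5: 0x9A
After XOR with byte 0x82: 0x18

Answer: 0x30 0x60 0xC0 0x87 0x09 0x12 0x24 0x48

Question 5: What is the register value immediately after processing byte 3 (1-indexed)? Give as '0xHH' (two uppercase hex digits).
After byte 1 (0x64): reg=0x3B
After byte 2 (0x12): reg=0xDF
After byte 3 (0xDC): reg=0x09

Answer: 0x09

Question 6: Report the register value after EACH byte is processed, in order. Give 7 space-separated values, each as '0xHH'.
0x3B 0xDF 0x09 0x9A 0x48 0xEC 0xDA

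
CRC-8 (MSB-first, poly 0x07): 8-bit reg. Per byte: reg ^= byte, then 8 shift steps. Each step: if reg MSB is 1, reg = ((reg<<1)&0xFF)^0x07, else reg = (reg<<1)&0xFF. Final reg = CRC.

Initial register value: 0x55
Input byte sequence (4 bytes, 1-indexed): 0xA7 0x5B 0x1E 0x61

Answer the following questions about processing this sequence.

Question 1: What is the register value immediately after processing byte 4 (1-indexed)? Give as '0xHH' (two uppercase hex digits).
After byte 1 (0xA7): reg=0xD0
After byte 2 (0x5B): reg=0xB8
After byte 3 (0x1E): reg=0x7B
After byte 4 (0x61): reg=0x46

Answer: 0x46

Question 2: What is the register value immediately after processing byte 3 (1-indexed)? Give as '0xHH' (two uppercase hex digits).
Answer: 0x7B

Derivation:
After byte 1 (0xA7): reg=0xD0
After byte 2 (0x5B): reg=0xB8
After byte 3 (0x1E): reg=0x7B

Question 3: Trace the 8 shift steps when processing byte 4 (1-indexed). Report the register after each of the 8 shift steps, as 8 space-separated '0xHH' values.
After byte 1 (0xA7): reg=0xD0
After byte 2 (0x5B): reg=0xB8
After byte 3 (0x1E): reg=0x7B
Register before byte 4: 0x7B
After XOR with byte 0x61: 0x1A

Answer: 0x34 0x68 0xD0 0xA7 0x49 0x92 0x23 0x46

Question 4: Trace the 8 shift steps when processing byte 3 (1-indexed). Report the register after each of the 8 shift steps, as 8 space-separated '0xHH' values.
Answer: 0x4B 0x96 0x2B 0x56 0xAC 0x5F 0xBE 0x7B

Derivation:
After byte 1 (0xA7): reg=0xD0
After byte 2 (0x5B): reg=0xB8
Register before byte 3: 0xB8
After XOR with byte 0x1E: 0xA6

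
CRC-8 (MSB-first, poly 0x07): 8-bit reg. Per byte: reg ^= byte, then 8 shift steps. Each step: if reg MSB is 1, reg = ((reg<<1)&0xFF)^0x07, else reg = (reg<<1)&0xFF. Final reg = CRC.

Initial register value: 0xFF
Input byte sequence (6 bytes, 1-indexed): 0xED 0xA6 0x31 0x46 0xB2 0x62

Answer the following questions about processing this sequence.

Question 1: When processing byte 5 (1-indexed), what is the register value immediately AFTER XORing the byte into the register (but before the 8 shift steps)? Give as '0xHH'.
Answer: 0xF5

Derivation:
Register before byte 5: 0x47
Byte 5: 0xB2
0x47 XOR 0xB2 = 0xF5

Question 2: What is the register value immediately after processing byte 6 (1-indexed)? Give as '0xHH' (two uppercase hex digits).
After byte 1 (0xED): reg=0x7E
After byte 2 (0xA6): reg=0x06
After byte 3 (0x31): reg=0x85
After byte 4 (0x46): reg=0x47
After byte 5 (0xB2): reg=0xC5
After byte 6 (0x62): reg=0x7C

Answer: 0x7C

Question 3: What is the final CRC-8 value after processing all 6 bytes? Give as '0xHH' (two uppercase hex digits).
Answer: 0x7C

Derivation:
After byte 1 (0xED): reg=0x7E
After byte 2 (0xA6): reg=0x06
After byte 3 (0x31): reg=0x85
After byte 4 (0x46): reg=0x47
After byte 5 (0xB2): reg=0xC5
After byte 6 (0x62): reg=0x7C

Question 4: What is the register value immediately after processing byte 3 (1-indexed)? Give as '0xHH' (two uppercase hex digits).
Answer: 0x85

Derivation:
After byte 1 (0xED): reg=0x7E
After byte 2 (0xA6): reg=0x06
After byte 3 (0x31): reg=0x85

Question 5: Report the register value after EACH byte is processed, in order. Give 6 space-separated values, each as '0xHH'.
0x7E 0x06 0x85 0x47 0xC5 0x7C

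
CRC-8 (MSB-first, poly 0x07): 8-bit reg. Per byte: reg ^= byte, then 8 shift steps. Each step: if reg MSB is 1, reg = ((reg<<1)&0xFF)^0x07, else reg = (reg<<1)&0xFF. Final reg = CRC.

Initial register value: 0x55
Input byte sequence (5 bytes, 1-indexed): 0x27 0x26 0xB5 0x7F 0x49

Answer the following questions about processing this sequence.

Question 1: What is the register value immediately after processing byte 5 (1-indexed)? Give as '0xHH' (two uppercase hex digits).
After byte 1 (0x27): reg=0x59
After byte 2 (0x26): reg=0x7A
After byte 3 (0xB5): reg=0x63
After byte 4 (0x7F): reg=0x54
After byte 5 (0x49): reg=0x53

Answer: 0x53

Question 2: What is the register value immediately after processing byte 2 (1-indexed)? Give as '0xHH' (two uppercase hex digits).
After byte 1 (0x27): reg=0x59
After byte 2 (0x26): reg=0x7A

Answer: 0x7A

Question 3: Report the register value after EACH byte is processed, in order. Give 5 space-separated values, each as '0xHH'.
0x59 0x7A 0x63 0x54 0x53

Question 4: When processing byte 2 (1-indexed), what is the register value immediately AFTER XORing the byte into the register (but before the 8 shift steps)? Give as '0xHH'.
Register before byte 2: 0x59
Byte 2: 0x26
0x59 XOR 0x26 = 0x7F

Answer: 0x7F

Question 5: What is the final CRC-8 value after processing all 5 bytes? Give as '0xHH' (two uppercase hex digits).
After byte 1 (0x27): reg=0x59
After byte 2 (0x26): reg=0x7A
After byte 3 (0xB5): reg=0x63
After byte 4 (0x7F): reg=0x54
After byte 5 (0x49): reg=0x53

Answer: 0x53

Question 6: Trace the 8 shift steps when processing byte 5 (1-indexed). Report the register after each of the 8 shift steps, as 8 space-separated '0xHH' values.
After byte 1 (0x27): reg=0x59
After byte 2 (0x26): reg=0x7A
After byte 3 (0xB5): reg=0x63
After byte 4 (0x7F): reg=0x54
Register before byte 5: 0x54
After XOR with byte 0x49: 0x1D

Answer: 0x3A 0x74 0xE8 0xD7 0xA9 0x55 0xAA 0x53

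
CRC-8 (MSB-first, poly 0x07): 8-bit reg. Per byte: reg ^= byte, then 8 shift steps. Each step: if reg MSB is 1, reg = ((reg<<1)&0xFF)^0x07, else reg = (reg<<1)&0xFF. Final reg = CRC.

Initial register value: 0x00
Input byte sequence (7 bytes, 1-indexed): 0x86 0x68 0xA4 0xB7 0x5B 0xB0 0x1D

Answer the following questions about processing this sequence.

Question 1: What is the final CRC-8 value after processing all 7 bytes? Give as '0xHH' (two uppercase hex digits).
Answer: 0x16

Derivation:
After byte 1 (0x86): reg=0x9B
After byte 2 (0x68): reg=0xD7
After byte 3 (0xA4): reg=0x5E
After byte 4 (0xB7): reg=0x91
After byte 5 (0x5B): reg=0x78
After byte 6 (0xB0): reg=0x76
After byte 7 (0x1D): reg=0x16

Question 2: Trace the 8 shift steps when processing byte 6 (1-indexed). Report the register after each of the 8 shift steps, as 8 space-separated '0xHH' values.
Answer: 0x97 0x29 0x52 0xA4 0x4F 0x9E 0x3B 0x76

Derivation:
After byte 1 (0x86): reg=0x9B
After byte 2 (0x68): reg=0xD7
After byte 3 (0xA4): reg=0x5E
After byte 4 (0xB7): reg=0x91
After byte 5 (0x5B): reg=0x78
Register before byte 6: 0x78
After XOR with byte 0xB0: 0xC8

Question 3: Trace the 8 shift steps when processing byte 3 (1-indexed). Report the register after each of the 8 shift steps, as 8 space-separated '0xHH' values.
After byte 1 (0x86): reg=0x9B
After byte 2 (0x68): reg=0xD7
Register before byte 3: 0xD7
After XOR with byte 0xA4: 0x73

Answer: 0xE6 0xCB 0x91 0x25 0x4A 0x94 0x2F 0x5E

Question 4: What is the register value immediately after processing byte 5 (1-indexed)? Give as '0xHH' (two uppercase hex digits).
Answer: 0x78

Derivation:
After byte 1 (0x86): reg=0x9B
After byte 2 (0x68): reg=0xD7
After byte 3 (0xA4): reg=0x5E
After byte 4 (0xB7): reg=0x91
After byte 5 (0x5B): reg=0x78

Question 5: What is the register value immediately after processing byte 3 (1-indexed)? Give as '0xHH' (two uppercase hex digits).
Answer: 0x5E

Derivation:
After byte 1 (0x86): reg=0x9B
After byte 2 (0x68): reg=0xD7
After byte 3 (0xA4): reg=0x5E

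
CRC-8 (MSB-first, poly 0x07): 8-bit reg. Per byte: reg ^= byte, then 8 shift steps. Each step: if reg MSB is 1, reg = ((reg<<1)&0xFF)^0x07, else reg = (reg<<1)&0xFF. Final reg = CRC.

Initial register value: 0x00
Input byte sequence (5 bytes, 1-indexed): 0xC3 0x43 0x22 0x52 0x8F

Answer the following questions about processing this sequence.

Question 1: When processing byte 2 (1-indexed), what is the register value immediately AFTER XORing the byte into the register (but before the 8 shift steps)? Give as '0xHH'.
Register before byte 2: 0x47
Byte 2: 0x43
0x47 XOR 0x43 = 0x04

Answer: 0x04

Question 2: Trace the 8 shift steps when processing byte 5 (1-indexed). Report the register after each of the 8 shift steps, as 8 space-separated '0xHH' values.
Answer: 0x32 0x64 0xC8 0x97 0x29 0x52 0xA4 0x4F

Derivation:
After byte 1 (0xC3): reg=0x47
After byte 2 (0x43): reg=0x1C
After byte 3 (0x22): reg=0xBA
After byte 4 (0x52): reg=0x96
Register before byte 5: 0x96
After XOR with byte 0x8F: 0x19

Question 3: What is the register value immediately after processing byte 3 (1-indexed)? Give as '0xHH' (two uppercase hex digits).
After byte 1 (0xC3): reg=0x47
After byte 2 (0x43): reg=0x1C
After byte 3 (0x22): reg=0xBA

Answer: 0xBA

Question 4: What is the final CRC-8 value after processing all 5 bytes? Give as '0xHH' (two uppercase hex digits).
After byte 1 (0xC3): reg=0x47
After byte 2 (0x43): reg=0x1C
After byte 3 (0x22): reg=0xBA
After byte 4 (0x52): reg=0x96
After byte 5 (0x8F): reg=0x4F

Answer: 0x4F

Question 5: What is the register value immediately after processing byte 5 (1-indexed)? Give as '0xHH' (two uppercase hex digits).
Answer: 0x4F

Derivation:
After byte 1 (0xC3): reg=0x47
After byte 2 (0x43): reg=0x1C
After byte 3 (0x22): reg=0xBA
After byte 4 (0x52): reg=0x96
After byte 5 (0x8F): reg=0x4F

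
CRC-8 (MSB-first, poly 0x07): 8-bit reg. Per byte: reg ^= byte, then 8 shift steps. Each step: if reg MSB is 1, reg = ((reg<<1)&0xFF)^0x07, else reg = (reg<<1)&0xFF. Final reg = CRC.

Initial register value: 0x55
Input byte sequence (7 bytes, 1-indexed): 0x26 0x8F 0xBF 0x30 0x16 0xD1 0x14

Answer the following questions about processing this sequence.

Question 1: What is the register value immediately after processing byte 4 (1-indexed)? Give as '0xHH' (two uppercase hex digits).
Answer: 0x58

Derivation:
After byte 1 (0x26): reg=0x5E
After byte 2 (0x8F): reg=0x39
After byte 3 (0xBF): reg=0x9B
After byte 4 (0x30): reg=0x58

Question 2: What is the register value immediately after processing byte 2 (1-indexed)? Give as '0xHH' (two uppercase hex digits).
After byte 1 (0x26): reg=0x5E
After byte 2 (0x8F): reg=0x39

Answer: 0x39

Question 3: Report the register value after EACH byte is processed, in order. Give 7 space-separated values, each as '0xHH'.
0x5E 0x39 0x9B 0x58 0xED 0xB4 0x69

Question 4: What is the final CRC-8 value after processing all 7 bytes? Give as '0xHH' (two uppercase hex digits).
Answer: 0x69

Derivation:
After byte 1 (0x26): reg=0x5E
After byte 2 (0x8F): reg=0x39
After byte 3 (0xBF): reg=0x9B
After byte 4 (0x30): reg=0x58
After byte 5 (0x16): reg=0xED
After byte 6 (0xD1): reg=0xB4
After byte 7 (0x14): reg=0x69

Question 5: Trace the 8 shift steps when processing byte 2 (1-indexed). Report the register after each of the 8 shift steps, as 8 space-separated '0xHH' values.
After byte 1 (0x26): reg=0x5E
Register before byte 2: 0x5E
After XOR with byte 0x8F: 0xD1

Answer: 0xA5 0x4D 0x9A 0x33 0x66 0xCC 0x9F 0x39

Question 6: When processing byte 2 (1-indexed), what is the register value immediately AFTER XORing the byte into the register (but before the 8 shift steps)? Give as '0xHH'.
Answer: 0xD1

Derivation:
Register before byte 2: 0x5E
Byte 2: 0x8F
0x5E XOR 0x8F = 0xD1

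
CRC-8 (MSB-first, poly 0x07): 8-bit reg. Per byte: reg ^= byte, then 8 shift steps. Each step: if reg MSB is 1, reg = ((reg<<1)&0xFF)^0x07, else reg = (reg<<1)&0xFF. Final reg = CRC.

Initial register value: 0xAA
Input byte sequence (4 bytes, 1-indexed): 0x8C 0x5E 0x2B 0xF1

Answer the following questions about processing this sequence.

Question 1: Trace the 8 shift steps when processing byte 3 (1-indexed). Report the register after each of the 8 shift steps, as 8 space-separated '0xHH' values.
Answer: 0xCC 0x9F 0x39 0x72 0xE4 0xCF 0x99 0x35

Derivation:
After byte 1 (0x8C): reg=0xF2
After byte 2 (0x5E): reg=0x4D
Register before byte 3: 0x4D
After XOR with byte 0x2B: 0x66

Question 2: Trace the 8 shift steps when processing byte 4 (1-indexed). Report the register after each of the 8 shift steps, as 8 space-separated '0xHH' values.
Answer: 0x8F 0x19 0x32 0x64 0xC8 0x97 0x29 0x52

Derivation:
After byte 1 (0x8C): reg=0xF2
After byte 2 (0x5E): reg=0x4D
After byte 3 (0x2B): reg=0x35
Register before byte 4: 0x35
After XOR with byte 0xF1: 0xC4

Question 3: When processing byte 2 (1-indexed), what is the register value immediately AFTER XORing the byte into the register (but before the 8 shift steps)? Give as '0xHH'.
Answer: 0xAC

Derivation:
Register before byte 2: 0xF2
Byte 2: 0x5E
0xF2 XOR 0x5E = 0xAC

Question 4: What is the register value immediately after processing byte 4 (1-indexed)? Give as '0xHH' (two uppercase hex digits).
After byte 1 (0x8C): reg=0xF2
After byte 2 (0x5E): reg=0x4D
After byte 3 (0x2B): reg=0x35
After byte 4 (0xF1): reg=0x52

Answer: 0x52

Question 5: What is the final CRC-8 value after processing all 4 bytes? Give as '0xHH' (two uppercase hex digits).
Answer: 0x52

Derivation:
After byte 1 (0x8C): reg=0xF2
After byte 2 (0x5E): reg=0x4D
After byte 3 (0x2B): reg=0x35
After byte 4 (0xF1): reg=0x52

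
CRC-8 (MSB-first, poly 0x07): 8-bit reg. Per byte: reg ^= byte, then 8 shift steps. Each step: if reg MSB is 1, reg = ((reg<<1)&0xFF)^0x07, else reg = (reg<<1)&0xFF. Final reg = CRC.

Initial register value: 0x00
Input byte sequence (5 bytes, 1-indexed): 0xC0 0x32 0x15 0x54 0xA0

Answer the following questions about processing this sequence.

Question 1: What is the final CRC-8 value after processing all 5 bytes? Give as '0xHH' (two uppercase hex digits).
Answer: 0x89

Derivation:
After byte 1 (0xC0): reg=0x4E
After byte 2 (0x32): reg=0x73
After byte 3 (0x15): reg=0x35
After byte 4 (0x54): reg=0x20
After byte 5 (0xA0): reg=0x89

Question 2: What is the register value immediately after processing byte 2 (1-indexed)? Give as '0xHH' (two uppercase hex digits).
Answer: 0x73

Derivation:
After byte 1 (0xC0): reg=0x4E
After byte 2 (0x32): reg=0x73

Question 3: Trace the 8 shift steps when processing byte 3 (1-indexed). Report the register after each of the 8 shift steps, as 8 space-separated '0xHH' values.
Answer: 0xCC 0x9F 0x39 0x72 0xE4 0xCF 0x99 0x35

Derivation:
After byte 1 (0xC0): reg=0x4E
After byte 2 (0x32): reg=0x73
Register before byte 3: 0x73
After XOR with byte 0x15: 0x66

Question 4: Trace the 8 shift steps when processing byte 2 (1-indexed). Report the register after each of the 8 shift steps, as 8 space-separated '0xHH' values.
Answer: 0xF8 0xF7 0xE9 0xD5 0xAD 0x5D 0xBA 0x73

Derivation:
After byte 1 (0xC0): reg=0x4E
Register before byte 2: 0x4E
After XOR with byte 0x32: 0x7C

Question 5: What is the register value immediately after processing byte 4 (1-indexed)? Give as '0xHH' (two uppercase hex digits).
After byte 1 (0xC0): reg=0x4E
After byte 2 (0x32): reg=0x73
After byte 3 (0x15): reg=0x35
After byte 4 (0x54): reg=0x20

Answer: 0x20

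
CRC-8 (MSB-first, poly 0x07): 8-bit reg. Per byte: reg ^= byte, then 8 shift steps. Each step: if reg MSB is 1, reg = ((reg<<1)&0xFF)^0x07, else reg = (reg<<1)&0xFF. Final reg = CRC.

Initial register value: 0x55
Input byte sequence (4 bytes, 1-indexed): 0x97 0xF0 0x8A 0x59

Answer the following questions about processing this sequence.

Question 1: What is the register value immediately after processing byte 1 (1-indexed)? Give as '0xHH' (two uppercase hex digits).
After byte 1 (0x97): reg=0x40

Answer: 0x40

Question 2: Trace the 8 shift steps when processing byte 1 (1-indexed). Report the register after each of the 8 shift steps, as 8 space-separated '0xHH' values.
Register before byte 1: 0x55
After XOR with byte 0x97: 0xC2

Answer: 0x83 0x01 0x02 0x04 0x08 0x10 0x20 0x40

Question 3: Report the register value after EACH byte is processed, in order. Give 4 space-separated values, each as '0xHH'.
0x40 0x19 0xF0 0x56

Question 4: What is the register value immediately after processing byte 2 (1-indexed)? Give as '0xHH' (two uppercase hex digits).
After byte 1 (0x97): reg=0x40
After byte 2 (0xF0): reg=0x19

Answer: 0x19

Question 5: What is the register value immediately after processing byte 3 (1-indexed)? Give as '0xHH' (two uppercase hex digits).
After byte 1 (0x97): reg=0x40
After byte 2 (0xF0): reg=0x19
After byte 3 (0x8A): reg=0xF0

Answer: 0xF0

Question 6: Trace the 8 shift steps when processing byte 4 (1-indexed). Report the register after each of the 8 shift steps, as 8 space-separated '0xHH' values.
After byte 1 (0x97): reg=0x40
After byte 2 (0xF0): reg=0x19
After byte 3 (0x8A): reg=0xF0
Register before byte 4: 0xF0
After XOR with byte 0x59: 0xA9

Answer: 0x55 0xAA 0x53 0xA6 0x4B 0x96 0x2B 0x56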